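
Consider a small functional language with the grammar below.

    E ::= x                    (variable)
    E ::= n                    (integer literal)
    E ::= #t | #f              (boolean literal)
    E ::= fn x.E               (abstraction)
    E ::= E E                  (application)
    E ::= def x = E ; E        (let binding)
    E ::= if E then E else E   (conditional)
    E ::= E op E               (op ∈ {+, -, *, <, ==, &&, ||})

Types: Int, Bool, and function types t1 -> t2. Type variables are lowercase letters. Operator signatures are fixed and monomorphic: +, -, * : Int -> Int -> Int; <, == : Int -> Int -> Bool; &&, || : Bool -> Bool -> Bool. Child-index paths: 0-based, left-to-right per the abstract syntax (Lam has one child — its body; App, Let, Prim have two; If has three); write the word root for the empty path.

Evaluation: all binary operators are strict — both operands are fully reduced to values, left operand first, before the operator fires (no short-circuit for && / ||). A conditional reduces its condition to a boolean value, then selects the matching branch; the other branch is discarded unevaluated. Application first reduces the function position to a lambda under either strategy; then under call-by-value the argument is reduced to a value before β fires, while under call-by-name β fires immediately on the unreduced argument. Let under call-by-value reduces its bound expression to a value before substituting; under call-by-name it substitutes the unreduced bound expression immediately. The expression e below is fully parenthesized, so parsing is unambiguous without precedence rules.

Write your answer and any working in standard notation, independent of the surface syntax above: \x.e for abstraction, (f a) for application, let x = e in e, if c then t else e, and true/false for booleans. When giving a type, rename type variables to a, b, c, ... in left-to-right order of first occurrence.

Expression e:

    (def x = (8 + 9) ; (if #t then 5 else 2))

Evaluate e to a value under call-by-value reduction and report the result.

Trace:
step 0: (let x = (8 + 9) in (if true then 5 else 2))
step 1: [delta@0] (let x = 17 in (if true then 5 else 2))
step 2: [let@root] (if true then 5 else 2)
step 3: [if@root] 5

Answer: 5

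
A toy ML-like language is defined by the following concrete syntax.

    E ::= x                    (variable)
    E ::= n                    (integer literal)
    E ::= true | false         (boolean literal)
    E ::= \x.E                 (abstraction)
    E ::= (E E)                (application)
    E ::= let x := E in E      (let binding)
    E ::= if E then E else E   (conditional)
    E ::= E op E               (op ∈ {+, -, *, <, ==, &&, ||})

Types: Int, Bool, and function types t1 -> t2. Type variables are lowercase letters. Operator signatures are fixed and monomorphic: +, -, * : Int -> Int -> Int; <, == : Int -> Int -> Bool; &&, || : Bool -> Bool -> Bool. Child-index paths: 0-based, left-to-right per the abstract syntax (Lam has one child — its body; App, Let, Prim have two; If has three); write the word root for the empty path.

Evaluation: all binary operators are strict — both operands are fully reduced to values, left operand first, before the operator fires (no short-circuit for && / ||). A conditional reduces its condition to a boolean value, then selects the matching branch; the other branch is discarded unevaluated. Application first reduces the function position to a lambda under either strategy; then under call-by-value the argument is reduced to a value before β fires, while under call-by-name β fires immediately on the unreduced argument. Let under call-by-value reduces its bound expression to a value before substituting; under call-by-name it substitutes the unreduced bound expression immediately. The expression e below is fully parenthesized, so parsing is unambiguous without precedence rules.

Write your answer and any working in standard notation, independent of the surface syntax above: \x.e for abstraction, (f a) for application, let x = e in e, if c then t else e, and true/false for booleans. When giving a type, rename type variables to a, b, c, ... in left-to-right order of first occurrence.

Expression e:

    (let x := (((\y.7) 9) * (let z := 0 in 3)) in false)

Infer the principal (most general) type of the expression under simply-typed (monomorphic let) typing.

Answer: Bool

Trace:
\y._ : a -> Int
  unify a -> Int ~ Int -> b
  unify a ~ Int
  unify Int ~ b
_ _ : Int
  unify Int ~ Int
let z : Int
  unify Int ~ Int
let x : Int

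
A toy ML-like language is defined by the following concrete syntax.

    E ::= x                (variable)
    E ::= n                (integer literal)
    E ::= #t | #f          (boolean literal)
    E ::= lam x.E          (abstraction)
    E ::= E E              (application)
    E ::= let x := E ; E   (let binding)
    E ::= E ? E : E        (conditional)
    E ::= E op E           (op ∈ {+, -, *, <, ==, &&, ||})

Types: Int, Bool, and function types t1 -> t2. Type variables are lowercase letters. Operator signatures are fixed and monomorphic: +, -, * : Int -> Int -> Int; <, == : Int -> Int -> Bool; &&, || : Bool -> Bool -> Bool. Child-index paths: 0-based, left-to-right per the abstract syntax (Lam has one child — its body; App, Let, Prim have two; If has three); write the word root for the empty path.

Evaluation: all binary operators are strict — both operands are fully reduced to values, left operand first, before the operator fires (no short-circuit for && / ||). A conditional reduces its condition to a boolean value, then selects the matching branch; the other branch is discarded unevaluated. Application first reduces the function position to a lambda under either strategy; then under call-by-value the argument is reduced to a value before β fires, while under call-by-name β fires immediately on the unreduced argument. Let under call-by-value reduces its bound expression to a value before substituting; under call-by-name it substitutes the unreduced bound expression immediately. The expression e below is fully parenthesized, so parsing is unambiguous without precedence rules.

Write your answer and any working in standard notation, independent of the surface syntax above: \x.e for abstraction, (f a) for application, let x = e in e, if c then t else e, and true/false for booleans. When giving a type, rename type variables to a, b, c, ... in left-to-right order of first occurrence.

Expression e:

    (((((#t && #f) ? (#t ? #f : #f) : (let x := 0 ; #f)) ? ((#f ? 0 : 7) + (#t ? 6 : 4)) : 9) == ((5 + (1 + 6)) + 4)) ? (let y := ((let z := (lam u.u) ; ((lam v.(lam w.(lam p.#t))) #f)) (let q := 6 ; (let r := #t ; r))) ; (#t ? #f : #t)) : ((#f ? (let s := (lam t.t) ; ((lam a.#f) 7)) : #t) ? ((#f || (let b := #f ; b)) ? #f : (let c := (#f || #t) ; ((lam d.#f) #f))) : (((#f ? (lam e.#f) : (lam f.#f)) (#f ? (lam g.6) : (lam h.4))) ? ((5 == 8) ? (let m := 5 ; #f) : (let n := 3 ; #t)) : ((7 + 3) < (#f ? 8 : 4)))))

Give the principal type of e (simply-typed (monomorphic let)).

Answer: Bool

Working:
  unify Bool ~ Bool
  unify Bool ~ Bool
  unify Bool ~ Bool
  unify Bool ~ Bool
  unify Bool ~ Bool
let x : Int
  unify Bool ~ Bool
  unify Bool ~ Bool
  unify Bool ~ Bool
  unify Int ~ Int
  unify Int ~ Int
  unify Bool ~ Bool
  unify Int ~ Int
  unify Int ~ Int
  unify Int ~ Int
  unify Int ~ Int
  unify Int ~ Int
  unify Int ~ Int
  unify Int ~ Int
  unify Int ~ Int
  unify Int ~ Int
  unify Int ~ Int
  unify Int ~ Int
  unify Bool ~ Bool
u : a
\u._ : a -> a
let z : a -> a
\p._ : d -> Bool
\w._ : c -> d -> Bool
\v._ : b -> c -> d -> Bool
  unify b -> c -> d -> Bool ~ Bool -> e
  unify b ~ Bool
  unify c -> d -> Bool ~ e
_ _ : c -> d -> Bool
let q : Int
let r : Bool
r : Bool
  unify c -> d -> Bool ~ Bool -> f
  unify c ~ Bool
  unify d -> Bool ~ f
_ _ : d -> Bool
let y : d -> Bool
  unify Bool ~ Bool
  unify Bool ~ Bool
  unify Bool ~ Bool
t : g
\t._ : g -> g
let s : g -> g
\a._ : h -> Bool
  unify h -> Bool ~ Int -> i
  unify h ~ Int
  unify Bool ~ i
_ _ : Bool
  unify Bool ~ Bool
  unify Bool ~ Bool
  unify Bool ~ Bool
let b : Bool
b : Bool
  unify Bool ~ Bool
  unify Bool ~ Bool
  unify Bool ~ Bool
  unify Bool ~ Bool
let c : Bool
\d._ : j -> Bool
  unify j -> Bool ~ Bool -> k
  unify j ~ Bool
  unify Bool ~ k
_ _ : Bool
  unify Bool ~ Bool
  unify Bool ~ Bool
\e._ : l -> Bool
\f._ : m -> Bool
  unify l -> Bool ~ m -> Bool
  unify l ~ m
  unify Bool ~ Bool
  unify Bool ~ Bool
\g._ : n -> Int
\h._ : o -> Int
  unify n -> Int ~ o -> Int
  unify n ~ o
  unify Int ~ Int
  unify m -> Bool ~ (o -> Int) -> p
  unify m ~ o -> Int
  unify Bool ~ p
_ _ : Bool
  unify Bool ~ Bool
  unify Int ~ Int
  unify Int ~ Int
  unify Bool ~ Bool
let m : Int
let n : Int
  unify Bool ~ Bool
  unify Int ~ Int
  unify Int ~ Int
  unify Int ~ Int
  unify Bool ~ Bool
  unify Int ~ Int
  unify Int ~ Int
  unify Bool ~ Bool
  unify Bool ~ Bool
  unify Bool ~ Bool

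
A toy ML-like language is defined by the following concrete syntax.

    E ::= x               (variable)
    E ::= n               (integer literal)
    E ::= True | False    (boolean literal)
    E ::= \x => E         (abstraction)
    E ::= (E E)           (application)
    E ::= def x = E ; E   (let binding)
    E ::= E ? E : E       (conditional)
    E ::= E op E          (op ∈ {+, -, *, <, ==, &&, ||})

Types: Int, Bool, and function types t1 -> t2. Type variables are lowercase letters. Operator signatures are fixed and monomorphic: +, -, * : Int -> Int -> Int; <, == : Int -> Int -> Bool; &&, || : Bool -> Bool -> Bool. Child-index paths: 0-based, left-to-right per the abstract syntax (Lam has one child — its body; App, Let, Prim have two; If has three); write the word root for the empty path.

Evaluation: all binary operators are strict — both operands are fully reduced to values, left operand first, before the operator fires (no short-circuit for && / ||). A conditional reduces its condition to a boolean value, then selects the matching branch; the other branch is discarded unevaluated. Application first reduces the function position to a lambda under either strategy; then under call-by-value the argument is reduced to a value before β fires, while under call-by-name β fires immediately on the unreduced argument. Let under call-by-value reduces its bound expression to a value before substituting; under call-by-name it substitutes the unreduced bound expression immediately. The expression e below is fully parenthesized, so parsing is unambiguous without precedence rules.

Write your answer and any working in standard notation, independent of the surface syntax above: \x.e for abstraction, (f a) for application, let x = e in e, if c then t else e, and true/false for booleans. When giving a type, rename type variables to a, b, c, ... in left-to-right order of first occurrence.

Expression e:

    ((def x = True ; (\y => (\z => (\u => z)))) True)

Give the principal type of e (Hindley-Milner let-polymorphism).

Answer: a -> b -> a

Trace:
let x : Bool
z : b
\u._ : c -> b
\z._ : b -> c -> b
\y._ : a -> b -> c -> b
  unify a -> b -> c -> b ~ Bool -> d
  unify a ~ Bool
  unify b -> c -> b ~ d
_ _ : b -> c -> b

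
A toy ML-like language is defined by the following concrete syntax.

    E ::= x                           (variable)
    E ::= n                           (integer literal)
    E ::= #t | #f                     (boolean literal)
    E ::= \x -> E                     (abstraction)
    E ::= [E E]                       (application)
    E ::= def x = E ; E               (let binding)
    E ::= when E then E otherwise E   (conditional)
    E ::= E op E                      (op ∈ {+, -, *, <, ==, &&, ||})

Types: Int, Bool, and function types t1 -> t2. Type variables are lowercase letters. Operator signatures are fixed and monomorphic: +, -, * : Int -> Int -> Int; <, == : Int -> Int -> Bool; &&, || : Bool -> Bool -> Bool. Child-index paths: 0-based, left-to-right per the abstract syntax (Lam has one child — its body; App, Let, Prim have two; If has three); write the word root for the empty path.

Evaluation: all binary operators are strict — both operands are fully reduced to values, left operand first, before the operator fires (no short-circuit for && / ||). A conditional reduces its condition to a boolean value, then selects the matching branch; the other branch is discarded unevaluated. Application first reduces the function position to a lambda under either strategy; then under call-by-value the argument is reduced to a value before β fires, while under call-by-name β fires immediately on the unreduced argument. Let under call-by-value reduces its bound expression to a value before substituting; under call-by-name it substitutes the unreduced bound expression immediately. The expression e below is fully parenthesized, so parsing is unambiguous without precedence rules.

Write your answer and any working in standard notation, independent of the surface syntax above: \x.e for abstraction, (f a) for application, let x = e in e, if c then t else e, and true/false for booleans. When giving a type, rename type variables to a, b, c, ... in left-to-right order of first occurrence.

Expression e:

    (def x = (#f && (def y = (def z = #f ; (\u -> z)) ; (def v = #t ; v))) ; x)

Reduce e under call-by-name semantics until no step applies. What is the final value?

Trace:
step 0: (let x = (false && (let y = (let z = false in (\u.z)) in (let v = true in v))) in x)
step 1: [let@root] (false && (let y = (let z = false in (\u.z)) in (let v = true in v)))
step 2: [let@1] (false && (let v = true in v))
step 3: [let@1] (false && true)
step 4: [delta@root] false

Answer: false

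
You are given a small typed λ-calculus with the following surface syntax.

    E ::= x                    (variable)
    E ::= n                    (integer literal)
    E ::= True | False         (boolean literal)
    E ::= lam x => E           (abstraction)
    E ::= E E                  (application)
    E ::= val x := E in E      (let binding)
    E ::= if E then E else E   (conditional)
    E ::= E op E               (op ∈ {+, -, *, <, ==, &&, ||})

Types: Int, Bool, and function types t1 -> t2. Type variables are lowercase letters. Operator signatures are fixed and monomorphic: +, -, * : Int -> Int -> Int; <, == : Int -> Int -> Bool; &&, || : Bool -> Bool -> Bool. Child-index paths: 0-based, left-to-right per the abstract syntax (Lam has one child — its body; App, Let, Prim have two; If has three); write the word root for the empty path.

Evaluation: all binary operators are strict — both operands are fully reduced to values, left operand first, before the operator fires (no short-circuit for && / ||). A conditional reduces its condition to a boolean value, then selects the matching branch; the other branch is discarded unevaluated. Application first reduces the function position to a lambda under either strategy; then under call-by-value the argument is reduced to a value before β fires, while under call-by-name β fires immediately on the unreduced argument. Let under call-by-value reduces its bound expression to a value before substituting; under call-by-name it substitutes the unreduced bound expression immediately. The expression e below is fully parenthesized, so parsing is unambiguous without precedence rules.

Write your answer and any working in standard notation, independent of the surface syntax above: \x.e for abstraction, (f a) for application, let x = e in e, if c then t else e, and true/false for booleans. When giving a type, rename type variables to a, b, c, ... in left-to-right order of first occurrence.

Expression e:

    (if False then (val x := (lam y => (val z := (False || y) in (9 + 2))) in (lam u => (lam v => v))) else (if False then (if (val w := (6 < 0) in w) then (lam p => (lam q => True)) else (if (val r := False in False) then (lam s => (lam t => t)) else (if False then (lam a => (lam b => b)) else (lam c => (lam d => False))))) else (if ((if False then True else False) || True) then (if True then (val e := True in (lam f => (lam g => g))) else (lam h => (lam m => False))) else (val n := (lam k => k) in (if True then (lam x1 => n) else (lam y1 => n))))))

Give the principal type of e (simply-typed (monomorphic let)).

Answer: a -> Bool -> Bool

Working:
  unify Bool ~ Bool
  unify Bool ~ Bool
y : a
  unify a ~ Bool
let z : Bool
  unify Int ~ Int
  unify Int ~ Int
\y._ : Bool -> Int
let x : Bool -> Int
v : c
\v._ : c -> c
\u._ : b -> c -> c
  unify Bool ~ Bool
  unify Int ~ Int
  unify Int ~ Int
let w : Bool
w : Bool
  unify Bool ~ Bool
\q._ : e -> Bool
\p._ : d -> e -> Bool
let r : Bool
  unify Bool ~ Bool
t : g
\t._ : g -> g
\s._ : f -> g -> g
  unify Bool ~ Bool
b : i
\b._ : i -> i
\a._ : h -> i -> i
\d._ : k -> Bool
\c._ : j -> k -> Bool
  unify h -> i -> i ~ j -> k -> Bool
  unify h ~ j
  unify i -> i ~ k -> Bool
  unify i ~ k
  unify k ~ Bool
  unify f -> g -> g ~ j -> Bool -> Bool
  unify f ~ j
  unify g -> g ~ Bool -> Bool
  unify g ~ Bool
  unify Bool ~ Bool
  unify d -> e -> Bool ~ j -> Bool -> Bool
  unify d ~ j
  unify e -> Bool ~ Bool -> Bool
  unify e ~ Bool
  unify Bool ~ Bool
  unify Bool ~ Bool
  unify Bool ~ Bool
  unify Bool ~ Bool
  unify Bool ~ Bool
  unify Bool ~ Bool
  unify Bool ~ Bool
let e : Bool
g : m
\g._ : m -> m
\f._ : l -> m -> m
\m._ : o -> Bool
\h._ : n -> o -> Bool
  unify l -> m -> m ~ n -> o -> Bool
  unify l ~ n
  unify m -> m ~ o -> Bool
  unify m ~ o
  unify o ~ Bool
k : p
\k._ : p -> p
let n : p -> p
  unify Bool ~ Bool
n : p -> p
\x1._ : q -> p -> p
n : p -> p
\y1._ : r -> p -> p
  unify q -> p -> p ~ r -> p -> p
  unify q ~ r
  unify p -> p ~ p -> p
  unify p ~ p
  unify p ~ p
  unify n -> Bool -> Bool ~ r -> p -> p
  unify n ~ r
  unify Bool -> Bool ~ p -> p
  unify Bool ~ p
  unify Bool ~ Bool
  unify j -> Bool -> Bool ~ r -> Bool -> Bool
  unify j ~ r
  unify Bool -> Bool ~ Bool -> Bool
  unify Bool ~ Bool
  unify Bool ~ Bool
  unify b -> c -> c ~ r -> Bool -> Bool
  unify b ~ r
  unify c -> c ~ Bool -> Bool
  unify c ~ Bool
  unify Bool ~ Bool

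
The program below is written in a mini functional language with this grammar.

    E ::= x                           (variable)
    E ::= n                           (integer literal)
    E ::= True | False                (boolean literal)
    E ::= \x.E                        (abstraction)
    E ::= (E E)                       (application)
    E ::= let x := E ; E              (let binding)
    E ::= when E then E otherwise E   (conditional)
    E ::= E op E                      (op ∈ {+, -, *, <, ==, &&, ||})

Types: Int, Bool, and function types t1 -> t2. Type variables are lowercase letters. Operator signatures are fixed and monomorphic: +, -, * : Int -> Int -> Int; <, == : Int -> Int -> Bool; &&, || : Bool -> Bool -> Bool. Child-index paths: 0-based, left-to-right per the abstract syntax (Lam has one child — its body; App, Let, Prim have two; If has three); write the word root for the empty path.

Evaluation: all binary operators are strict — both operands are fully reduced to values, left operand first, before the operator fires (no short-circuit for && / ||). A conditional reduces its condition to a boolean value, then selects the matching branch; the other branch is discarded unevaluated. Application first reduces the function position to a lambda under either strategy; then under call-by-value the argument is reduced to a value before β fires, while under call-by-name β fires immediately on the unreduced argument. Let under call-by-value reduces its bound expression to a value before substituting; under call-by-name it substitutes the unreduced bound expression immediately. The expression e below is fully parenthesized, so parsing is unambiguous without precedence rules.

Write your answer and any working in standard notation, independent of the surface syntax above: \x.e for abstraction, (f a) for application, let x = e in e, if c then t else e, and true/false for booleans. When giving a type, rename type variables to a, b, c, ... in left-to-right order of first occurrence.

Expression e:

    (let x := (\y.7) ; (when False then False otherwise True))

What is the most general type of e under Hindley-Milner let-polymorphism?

Working:
\y._ : a -> Int
let x : forall. a -> Int
  unify Bool ~ Bool
  unify Bool ~ Bool

Answer: Bool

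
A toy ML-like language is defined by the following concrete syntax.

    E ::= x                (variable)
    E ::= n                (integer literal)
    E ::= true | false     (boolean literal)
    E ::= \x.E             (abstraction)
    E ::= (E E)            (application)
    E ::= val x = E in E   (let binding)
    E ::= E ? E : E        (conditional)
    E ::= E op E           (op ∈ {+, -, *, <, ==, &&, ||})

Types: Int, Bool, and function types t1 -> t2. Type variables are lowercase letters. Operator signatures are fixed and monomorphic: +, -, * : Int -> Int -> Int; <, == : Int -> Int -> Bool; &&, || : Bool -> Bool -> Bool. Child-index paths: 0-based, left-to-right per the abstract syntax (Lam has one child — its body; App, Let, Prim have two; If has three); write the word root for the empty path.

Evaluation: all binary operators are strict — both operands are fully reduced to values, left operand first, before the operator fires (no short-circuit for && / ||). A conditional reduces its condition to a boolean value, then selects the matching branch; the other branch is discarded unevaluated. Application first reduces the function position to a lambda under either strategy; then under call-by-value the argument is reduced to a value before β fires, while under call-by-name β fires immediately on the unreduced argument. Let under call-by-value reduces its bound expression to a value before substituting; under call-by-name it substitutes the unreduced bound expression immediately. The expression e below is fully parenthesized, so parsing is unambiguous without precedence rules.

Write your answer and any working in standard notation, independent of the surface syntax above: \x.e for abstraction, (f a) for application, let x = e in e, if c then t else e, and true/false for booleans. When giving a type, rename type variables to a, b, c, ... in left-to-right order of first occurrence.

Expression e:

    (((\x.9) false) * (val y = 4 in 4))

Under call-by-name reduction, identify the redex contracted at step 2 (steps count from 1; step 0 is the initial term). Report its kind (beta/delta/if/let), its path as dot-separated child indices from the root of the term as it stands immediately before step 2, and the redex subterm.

Trace:
step 0: (((\x.9) false) * (let y = 4 in 4))
step 1: [beta@0] (9 * (let y = 4 in 4))
step 2: [let@1] (9 * 4)

Answer: let at 1 : (let y = 4 in 4)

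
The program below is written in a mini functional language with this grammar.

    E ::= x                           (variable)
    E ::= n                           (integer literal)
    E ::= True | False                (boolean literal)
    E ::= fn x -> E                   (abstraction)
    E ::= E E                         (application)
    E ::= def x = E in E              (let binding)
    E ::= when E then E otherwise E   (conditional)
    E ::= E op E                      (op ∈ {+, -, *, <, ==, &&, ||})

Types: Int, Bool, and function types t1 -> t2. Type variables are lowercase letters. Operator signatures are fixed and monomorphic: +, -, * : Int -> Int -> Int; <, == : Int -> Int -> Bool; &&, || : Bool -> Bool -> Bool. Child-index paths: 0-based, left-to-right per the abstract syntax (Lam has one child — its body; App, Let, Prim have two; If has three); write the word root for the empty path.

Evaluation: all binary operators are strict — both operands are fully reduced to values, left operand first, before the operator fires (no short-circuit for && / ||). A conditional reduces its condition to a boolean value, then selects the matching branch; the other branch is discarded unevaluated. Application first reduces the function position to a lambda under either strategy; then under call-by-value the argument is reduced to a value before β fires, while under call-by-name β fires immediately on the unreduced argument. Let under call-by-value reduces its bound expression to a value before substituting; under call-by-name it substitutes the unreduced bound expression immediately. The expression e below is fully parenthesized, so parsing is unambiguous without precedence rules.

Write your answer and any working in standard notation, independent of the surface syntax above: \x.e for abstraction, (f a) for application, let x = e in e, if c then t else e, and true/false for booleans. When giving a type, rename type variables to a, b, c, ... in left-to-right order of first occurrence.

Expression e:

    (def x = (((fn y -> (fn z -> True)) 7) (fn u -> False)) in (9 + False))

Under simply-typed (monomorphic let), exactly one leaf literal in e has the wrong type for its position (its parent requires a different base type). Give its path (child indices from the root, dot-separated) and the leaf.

Answer: 1.1 : false

Derivation:
\z._ : b -> Bool
\y._ : a -> b -> Bool
  unify a -> b -> Bool ~ Int -> c
  unify a ~ Int
  unify b -> Bool ~ c
_ _ : b -> Bool
\u._ : d -> Bool
  unify b -> Bool ~ (d -> Bool) -> e
  unify b ~ d -> Bool
  unify Bool ~ e
_ _ : Bool
let x : Bool
  unify Int ~ Int
  unify Bool ~ Int
  FAIL: mismatch Bool ~ Int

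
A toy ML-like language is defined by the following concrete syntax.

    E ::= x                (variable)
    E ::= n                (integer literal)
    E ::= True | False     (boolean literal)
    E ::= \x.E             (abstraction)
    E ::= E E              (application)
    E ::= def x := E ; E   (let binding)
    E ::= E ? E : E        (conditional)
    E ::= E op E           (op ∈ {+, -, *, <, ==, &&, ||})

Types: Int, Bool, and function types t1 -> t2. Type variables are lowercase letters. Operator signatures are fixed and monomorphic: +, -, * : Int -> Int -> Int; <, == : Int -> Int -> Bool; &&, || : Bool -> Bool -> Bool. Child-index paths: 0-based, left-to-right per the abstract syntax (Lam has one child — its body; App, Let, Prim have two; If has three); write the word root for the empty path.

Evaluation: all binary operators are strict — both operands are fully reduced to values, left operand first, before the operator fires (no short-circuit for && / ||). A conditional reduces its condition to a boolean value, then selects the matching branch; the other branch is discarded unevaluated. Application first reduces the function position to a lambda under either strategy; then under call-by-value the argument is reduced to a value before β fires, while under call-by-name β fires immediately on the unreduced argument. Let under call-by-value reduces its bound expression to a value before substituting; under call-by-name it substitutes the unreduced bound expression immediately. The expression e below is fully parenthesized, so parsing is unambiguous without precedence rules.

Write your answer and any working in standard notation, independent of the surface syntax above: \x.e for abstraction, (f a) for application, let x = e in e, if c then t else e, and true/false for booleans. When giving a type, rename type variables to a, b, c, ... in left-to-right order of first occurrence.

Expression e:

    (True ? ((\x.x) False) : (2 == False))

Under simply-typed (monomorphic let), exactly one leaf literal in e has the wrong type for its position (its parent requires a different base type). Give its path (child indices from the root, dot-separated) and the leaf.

Answer: 2.1 : false

Trace:
  unify Bool ~ Bool
x : a
\x._ : a -> a
  unify a -> a ~ Bool -> b
  unify a ~ Bool
  unify Bool ~ b
_ _ : Bool
  unify Int ~ Int
  unify Bool ~ Int
  FAIL: mismatch Bool ~ Int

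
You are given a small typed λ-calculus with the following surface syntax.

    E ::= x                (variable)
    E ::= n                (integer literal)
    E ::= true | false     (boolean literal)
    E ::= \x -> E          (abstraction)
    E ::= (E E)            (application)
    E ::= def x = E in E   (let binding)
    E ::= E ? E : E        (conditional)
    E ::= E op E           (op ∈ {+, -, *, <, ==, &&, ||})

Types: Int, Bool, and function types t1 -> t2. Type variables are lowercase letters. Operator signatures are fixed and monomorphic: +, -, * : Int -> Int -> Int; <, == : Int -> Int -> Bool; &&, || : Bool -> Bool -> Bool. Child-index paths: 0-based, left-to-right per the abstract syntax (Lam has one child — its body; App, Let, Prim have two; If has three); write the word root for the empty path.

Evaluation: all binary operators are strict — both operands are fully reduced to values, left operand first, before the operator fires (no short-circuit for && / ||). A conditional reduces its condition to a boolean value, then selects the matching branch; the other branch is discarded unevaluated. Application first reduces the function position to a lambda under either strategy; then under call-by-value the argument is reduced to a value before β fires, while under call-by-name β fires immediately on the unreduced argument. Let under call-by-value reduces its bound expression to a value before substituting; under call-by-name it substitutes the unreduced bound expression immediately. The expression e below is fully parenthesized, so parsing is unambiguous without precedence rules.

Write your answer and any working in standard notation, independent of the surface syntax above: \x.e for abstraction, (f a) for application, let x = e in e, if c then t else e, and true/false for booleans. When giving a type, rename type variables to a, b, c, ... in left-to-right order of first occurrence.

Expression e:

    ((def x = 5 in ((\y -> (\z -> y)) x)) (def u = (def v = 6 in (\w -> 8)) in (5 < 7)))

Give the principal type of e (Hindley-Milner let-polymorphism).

Working:
let x : Int
y : a
\z._ : b -> a
\y._ : a -> b -> a
x : Int
  unify a -> b -> a ~ Int -> c
  unify a ~ Int
  unify b -> Int ~ c
_ _ : b -> Int
let v : Int
\w._ : d -> Int
let u : forall. d -> Int
  unify Int ~ Int
  unify Int ~ Int
  unify b -> Int ~ Bool -> e
  unify b ~ Bool
  unify Int ~ e
_ _ : Int

Answer: Int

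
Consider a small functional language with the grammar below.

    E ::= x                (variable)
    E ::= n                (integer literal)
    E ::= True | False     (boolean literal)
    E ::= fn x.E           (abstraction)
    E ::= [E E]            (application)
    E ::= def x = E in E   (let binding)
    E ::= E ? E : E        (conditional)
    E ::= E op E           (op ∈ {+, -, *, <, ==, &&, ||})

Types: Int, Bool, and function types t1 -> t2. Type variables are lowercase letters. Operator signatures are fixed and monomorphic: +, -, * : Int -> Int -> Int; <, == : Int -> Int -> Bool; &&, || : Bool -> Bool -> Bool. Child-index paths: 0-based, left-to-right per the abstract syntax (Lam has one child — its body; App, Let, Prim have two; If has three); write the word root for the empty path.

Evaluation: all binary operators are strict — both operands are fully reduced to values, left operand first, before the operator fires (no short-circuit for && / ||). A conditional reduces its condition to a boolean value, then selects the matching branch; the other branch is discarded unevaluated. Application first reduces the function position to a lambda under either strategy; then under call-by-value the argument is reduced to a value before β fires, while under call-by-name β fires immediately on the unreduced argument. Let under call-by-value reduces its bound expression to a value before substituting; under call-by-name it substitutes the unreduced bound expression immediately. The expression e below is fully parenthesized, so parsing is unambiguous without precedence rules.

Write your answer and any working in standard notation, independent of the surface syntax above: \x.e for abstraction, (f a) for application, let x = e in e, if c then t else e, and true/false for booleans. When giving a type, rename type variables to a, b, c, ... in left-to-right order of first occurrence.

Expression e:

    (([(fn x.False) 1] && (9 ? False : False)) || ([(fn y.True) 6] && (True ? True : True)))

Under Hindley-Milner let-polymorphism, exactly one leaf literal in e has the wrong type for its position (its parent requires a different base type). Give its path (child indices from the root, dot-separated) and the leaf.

Answer: 0.1.0 : 9

Trace:
\x._ : a -> Bool
  unify a -> Bool ~ Int -> b
  unify a ~ Int
  unify Bool ~ b
_ _ : Bool
  unify Bool ~ Bool
  unify Int ~ Bool
  FAIL: mismatch Int ~ Bool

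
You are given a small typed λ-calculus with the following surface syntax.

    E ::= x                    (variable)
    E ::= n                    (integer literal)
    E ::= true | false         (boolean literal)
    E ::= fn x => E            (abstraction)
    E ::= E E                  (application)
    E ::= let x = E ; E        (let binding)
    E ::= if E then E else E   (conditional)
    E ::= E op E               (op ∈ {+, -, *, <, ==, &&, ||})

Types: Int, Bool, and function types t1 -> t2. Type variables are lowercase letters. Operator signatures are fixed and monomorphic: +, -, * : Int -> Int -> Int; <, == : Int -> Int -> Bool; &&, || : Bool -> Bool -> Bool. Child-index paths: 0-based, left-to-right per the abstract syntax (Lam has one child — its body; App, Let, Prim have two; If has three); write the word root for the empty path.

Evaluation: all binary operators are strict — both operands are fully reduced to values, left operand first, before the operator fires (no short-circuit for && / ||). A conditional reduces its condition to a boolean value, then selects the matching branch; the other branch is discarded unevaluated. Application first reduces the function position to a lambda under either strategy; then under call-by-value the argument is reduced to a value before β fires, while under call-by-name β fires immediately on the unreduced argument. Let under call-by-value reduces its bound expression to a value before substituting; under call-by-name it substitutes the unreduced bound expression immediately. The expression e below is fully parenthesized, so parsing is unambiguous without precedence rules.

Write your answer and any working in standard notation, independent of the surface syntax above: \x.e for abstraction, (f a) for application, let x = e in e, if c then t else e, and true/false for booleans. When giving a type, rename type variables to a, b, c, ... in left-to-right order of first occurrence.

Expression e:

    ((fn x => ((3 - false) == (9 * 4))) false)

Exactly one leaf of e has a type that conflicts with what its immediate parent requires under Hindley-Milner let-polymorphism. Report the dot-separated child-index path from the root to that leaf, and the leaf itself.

Trace:
  unify Int ~ Int
  unify Bool ~ Int
  FAIL: mismatch Bool ~ Int

Answer: 0.0.0.1 : false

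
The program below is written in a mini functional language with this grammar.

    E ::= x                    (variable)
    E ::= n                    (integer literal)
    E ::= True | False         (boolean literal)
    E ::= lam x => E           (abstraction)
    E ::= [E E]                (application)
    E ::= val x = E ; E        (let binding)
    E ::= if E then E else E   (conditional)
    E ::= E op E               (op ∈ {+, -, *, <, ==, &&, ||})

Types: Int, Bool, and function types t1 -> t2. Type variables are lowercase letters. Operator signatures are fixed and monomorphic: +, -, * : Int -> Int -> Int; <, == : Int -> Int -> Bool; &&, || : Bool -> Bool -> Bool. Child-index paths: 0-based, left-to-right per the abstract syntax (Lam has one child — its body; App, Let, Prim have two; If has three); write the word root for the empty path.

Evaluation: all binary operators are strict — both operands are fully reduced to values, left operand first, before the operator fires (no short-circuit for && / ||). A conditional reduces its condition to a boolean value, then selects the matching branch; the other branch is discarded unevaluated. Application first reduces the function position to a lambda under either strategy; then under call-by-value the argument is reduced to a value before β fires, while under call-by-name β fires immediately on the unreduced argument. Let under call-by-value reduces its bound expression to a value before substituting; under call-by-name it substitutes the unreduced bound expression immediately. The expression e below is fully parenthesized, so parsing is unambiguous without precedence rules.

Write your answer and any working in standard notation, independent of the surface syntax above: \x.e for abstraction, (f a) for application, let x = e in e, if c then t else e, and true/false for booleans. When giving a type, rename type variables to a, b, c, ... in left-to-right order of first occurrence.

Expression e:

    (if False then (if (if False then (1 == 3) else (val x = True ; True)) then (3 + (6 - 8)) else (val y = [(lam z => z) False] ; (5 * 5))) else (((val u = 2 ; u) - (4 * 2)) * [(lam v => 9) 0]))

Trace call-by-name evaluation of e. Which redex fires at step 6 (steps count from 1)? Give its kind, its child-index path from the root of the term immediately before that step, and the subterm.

Answer: delta at root : (-6 * 9)

Trace:
step 0: (if false then (if (if false then (1 == 3) else (let x = true in true)) then (3 + (6 - 8)) else (let y = ((\z.z) false) in (5 * 5))) else (((let u = 2 in u) - (4 * 2)) * ((\v.9) 0)))
step 1: [if@root] (((let u = 2 in u) - (4 * 2)) * ((\v.9) 0))
step 2: [let@0.0] ((2 - (4 * 2)) * ((\v.9) 0))
step 3: [delta@0.1] ((2 - 8) * ((\v.9) 0))
step 4: [delta@0] (-6 * ((\v.9) 0))
step 5: [beta@1] (-6 * 9)
step 6: [delta@root] -54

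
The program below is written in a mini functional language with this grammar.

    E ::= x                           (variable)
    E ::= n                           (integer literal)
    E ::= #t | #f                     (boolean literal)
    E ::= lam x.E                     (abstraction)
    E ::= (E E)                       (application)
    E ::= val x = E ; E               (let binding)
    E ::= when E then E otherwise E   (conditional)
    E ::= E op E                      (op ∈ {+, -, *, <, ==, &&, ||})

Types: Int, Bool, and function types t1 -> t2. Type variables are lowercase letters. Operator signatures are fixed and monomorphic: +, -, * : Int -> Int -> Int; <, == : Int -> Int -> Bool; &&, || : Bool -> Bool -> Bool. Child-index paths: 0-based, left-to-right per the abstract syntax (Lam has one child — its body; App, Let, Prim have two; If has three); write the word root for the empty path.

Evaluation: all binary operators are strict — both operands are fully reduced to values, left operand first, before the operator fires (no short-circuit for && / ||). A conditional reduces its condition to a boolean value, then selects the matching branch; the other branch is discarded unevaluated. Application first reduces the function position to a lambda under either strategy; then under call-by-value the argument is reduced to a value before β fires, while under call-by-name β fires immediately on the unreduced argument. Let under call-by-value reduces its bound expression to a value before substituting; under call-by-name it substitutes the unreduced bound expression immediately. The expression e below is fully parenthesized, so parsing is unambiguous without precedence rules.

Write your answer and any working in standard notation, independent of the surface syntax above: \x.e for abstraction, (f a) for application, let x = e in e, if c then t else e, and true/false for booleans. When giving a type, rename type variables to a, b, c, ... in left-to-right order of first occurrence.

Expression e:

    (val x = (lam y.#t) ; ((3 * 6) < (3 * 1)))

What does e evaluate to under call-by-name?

Working:
step 0: (let x = (\y.true) in ((3 * 6) < (3 * 1)))
step 1: [let@root] ((3 * 6) < (3 * 1))
step 2: [delta@0] (18 < (3 * 1))
step 3: [delta@1] (18 < 3)
step 4: [delta@root] false

Answer: false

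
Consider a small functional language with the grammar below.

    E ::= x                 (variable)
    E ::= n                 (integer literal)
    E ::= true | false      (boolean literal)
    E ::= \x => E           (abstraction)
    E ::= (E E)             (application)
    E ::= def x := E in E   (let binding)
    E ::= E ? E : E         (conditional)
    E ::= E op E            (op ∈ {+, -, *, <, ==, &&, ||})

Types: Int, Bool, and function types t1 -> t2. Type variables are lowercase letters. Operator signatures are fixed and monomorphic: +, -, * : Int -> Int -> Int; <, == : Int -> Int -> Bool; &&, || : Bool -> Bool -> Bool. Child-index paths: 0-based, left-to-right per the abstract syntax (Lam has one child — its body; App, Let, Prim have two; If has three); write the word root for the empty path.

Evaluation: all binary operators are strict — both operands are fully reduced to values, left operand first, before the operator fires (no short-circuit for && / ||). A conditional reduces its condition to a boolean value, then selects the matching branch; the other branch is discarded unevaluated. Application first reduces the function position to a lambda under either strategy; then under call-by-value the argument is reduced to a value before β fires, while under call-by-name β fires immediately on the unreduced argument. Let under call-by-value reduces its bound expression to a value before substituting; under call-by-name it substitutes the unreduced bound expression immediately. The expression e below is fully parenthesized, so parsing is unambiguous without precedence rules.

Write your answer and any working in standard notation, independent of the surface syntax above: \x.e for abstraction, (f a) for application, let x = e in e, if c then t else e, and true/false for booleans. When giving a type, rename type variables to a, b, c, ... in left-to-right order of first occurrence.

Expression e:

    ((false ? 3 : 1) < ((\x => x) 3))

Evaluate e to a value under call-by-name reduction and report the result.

Trace:
step 0: ((if false then 3 else 1) < ((\x.x) 3))
step 1: [if@0] (1 < ((\x.x) 3))
step 2: [beta@1] (1 < 3)
step 3: [delta@root] true

Answer: true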